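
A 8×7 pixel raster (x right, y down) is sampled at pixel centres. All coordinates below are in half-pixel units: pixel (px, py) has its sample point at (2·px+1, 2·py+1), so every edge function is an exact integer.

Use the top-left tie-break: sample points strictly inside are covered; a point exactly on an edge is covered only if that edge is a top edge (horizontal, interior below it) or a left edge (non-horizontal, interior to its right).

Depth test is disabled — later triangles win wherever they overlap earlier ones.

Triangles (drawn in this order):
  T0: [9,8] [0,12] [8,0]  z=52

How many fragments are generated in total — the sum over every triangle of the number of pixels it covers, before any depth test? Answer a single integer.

T0:
  2·area = 76
  edge (9, 8)→(0, 12): d=(-9,4) right/bottom  bias=-1
  edge (0, 12)→(8, 0): d=(8,-12) top-left  bias=+0
  edge (8, 0)→(9, 8): d=(1,8) right/bottom  bias=-1
    (3,1)@(7, 3): e=[53,12,11] → #
    (4,1)@(9, 3): e=[45,36,-5] → ·
    (2,2)@(5, 5): e=[43,4,29] → #
    (4,2)@(9, 5): e=[27,52,-3] → ·
    (2,3)@(5, 7): e=[25,20,31] → #
    (4,3)@(9, 7): e=[9,68,-1] → ·
    (1,4)@(3, 9): e=[15,12,49] → #
    (3,4)@(7, 9): e=[-1,60,17] → ·
    (0,5)@(1, 11): e=[5,4,67] → #
    (1,5)@(3, 11): e=[-3,28,51] → ·
    (2,5)@(5, 11): e=[-11,52,35] → ·
    (0,6)@(1, 13): e=[-13,20,69] → ·
  covered (8 px):
    · · · · · · · ·
    · · · # · · · ·
    · · # # · · · ·
    · · # # · · · ·
    · # # · · · · ·
    # · · · · · · ·
    · · · · · · · ·

Result: 8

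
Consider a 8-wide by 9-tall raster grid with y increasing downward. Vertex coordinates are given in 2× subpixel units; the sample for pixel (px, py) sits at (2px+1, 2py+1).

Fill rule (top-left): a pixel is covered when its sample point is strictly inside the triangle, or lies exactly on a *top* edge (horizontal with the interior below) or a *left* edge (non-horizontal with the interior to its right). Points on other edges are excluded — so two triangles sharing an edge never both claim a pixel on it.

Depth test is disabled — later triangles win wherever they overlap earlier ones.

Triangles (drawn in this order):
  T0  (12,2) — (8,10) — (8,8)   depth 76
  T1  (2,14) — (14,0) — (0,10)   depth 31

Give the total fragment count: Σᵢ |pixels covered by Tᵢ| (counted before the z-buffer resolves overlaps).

T0:
  2·area = 8
  edge (12, 2)→(8, 10): d=(-4,8) right/bottom  bias=-1
  edge (8, 10)→(8, 8): d=(0,-2) top-left  bias=+0
  edge (8, 8)→(12, 2): d=(4,-6) top-left  bias=+0
    (4,3)@(9, 7): e=[4,2,2] → █
    (5,3)@(11, 7): e=[-12,6,14] → ·
    (4,4)@(9, 9): e=[-4,2,10] → ·
  covered (1 px):
    · · · · · · · ·
    · · · · · · · ·
    · · · · · · · ·
    · · · · █ · · ·
    · · · · · · · ·
    · · · · · · · ·
    · · · · · · · ·
    · · · · · · · ·
    · · · · · · · ·
T1:
  2·area = 76  (B↔C swapped to make it positive)
  edge (2, 14)→(0, 10): d=(-2,-4) top-left  bias=+0
  edge (0, 10)→(14, 0): d=(14,-10) top-left  bias=+0
  edge (14, 0)→(2, 14): d=(-12,14) right/bottom  bias=-1
    (6,0)@(13, 1): e=[70,4,2] → █
    (7,0)@(15, 1): e=[78,24,-26] → ·
    (5,1)@(11, 3): e=[58,12,6] → █
    (6,1)@(13, 3): e=[66,32,-22] → ·
    (3,2)@(7, 5): e=[38,0,38] → █  [on edge]
    (4,2)@(9, 5): e=[46,20,10] → █
    (5,2)@(11, 5): e=[54,40,-18] → ·
    (2,3)@(5, 7): e=[26,8,42] → █
    (4,3)@(9, 7): e=[42,48,-14] → ·
    (1,4)@(3, 9): e=[14,16,46] → █
    (3,4)@(7, 9): e=[30,56,-10] → ·
    (0,5)@(1, 11): e=[2,24,50] → █
  covered (10 px):
    · · · · · · █ ·
    · · · · · █ · ·
    · · · █ █ · · ·
    · · █ █ · · · ·
    · █ █ · · · · ·
    █ █ · · · · · ·
    · · · · · · · ·
    · · · · · · · ·
    · · · · · · · ·

Answer: 11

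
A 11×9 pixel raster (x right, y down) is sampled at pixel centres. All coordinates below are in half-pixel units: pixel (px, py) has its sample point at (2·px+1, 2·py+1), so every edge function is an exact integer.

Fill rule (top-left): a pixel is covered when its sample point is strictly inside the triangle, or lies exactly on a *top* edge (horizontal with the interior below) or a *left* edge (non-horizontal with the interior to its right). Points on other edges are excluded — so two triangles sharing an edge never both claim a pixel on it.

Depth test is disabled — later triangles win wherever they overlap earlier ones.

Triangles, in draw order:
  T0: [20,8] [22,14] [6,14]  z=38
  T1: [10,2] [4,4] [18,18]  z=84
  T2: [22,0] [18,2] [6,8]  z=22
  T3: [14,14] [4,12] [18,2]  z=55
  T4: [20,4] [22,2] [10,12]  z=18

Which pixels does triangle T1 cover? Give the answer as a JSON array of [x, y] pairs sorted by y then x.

T0:
  2·area = 96
  edge (20, 8)→(22, 14): d=(2,6) right/bottom  bias=-1
  edge (22, 14)→(6, 14): d=(-16,0) right/bottom  bias=-1
  edge (6, 14)→(20, 8): d=(14,-6) top-left  bias=+0
    (9,2)@(19, 5): e=[0,144,-48] → .  [on edge]
    (9,4)@(19, 9): e=[8,80,8] → X
    (10,4)@(21, 9): e=[-4,80,20] → .
    (6,5)@(13, 11): e=[48,48,0] → X  [on edge]
    (7,5)@(15, 11): e=[36,48,12] → X
    (8,5)@(17, 11): e=[24,48,24] → X
    (10,5)@(21, 11): e=[0,48,48] → .  [on edge]
    (4,6)@(9, 13): e=[76,16,4] → X
    (5,6)@(11, 13): e=[64,16,16] → X
    (10,6)@(21, 13): e=[4,16,76] → X
    (4,7)@(9, 15): e=[80,-16,32] → .
    (5,7)@(11, 15): e=[68,-16,44] → .
  covered (12 px):
    . . . . . . . . . . .
    . . . . . . . . . . .
    . . . . . . . . . . .
    . . . . . . . . . . .
    . . . . . . . . . X .
    . . . . . . X X X X .
    . . . . X X X X X X X
    . . . . . . . . . . .
    . . . . . . . . . . .
T1:
  2·area = 112  (B↔C swapped to make it positive)
  edge (10, 2)→(18, 18): d=(8,16) right/bottom  bias=-1
  edge (18, 18)→(4, 4): d=(-14,-14) top-left  bias=+0
  edge (4, 4)→(10, 2): d=(6,-2) top-left  bias=+0
    (0,0)@(1, 1): e=[136,0,-24] → .  [on edge]
    (6,0)@(13, 1): e=[-56,168,0] → .  [on edge]
    (1,1)@(3, 3): e=[120,0,-8] → .  [on edge]
    (3,1)@(7, 3): e=[56,56,0] → X  [on edge]
    (4,1)@(9, 3): e=[24,84,4] → X
    (5,1)@(11, 3): e=[-8,112,8] → .
    (0,2)@(1, 5): e=[168,-56,0] → .  [on edge]
    (2,2)@(5, 5): e=[104,0,8] → X  [on edge]
    (5,2)@(11, 5): e=[8,84,20] → X
    (6,2)@(13, 5): e=[-24,112,24] → .
    (2,3)@(5, 7): e=[120,-28,20] → .
    (3,3)@(7, 7): e=[88,0,24] → X  [on edge]
    (4,4)@(9, 9): e=[72,0,40] → X  [on edge]
    (5,5)@(11, 11): e=[56,0,56] → X  [on edge]
    (6,6)@(13, 13): e=[40,0,72] → X  [on edge]
    (7,7)@(15, 15): e=[24,0,88] → X  [on edge]
    (8,8)@(17, 17): e=[8,0,104] → X  [on edge]
  covered (18 px):
    . . . . . . . . . . .
    . . . X X . . . . . .
    . . X X X X . . . . .
    . . . X X X . . . . .
    . . . . X X X . . . .
    . . . . . X X . . . .
    . . . . . . X X . . .
    . . . . . . . X . . .
    . . . . . . . . X . .
T2:
  degenerate (2·area = 0) — covers nothing
T3:
  2·area = 128
  edge (14, 14)→(4, 12): d=(-10,-2) top-left  bias=+0
  edge (4, 12)→(18, 2): d=(14,-10) top-left  bias=+0
  edge (18, 2)→(14, 14): d=(-4,12) right/bottom  bias=-1
    (8,1)@(17, 3): e=[116,4,8] → X
    (9,1)@(19, 3): e=[120,24,-16] → .
    (7,2)@(15, 5): e=[92,12,24] → X
    (8,2)@(17, 5): e=[96,32,0] → .  [on edge]
    (5,3)@(11, 7): e=[64,0,64] → X  [on edge]
    (6,3)@(13, 7): e=[68,20,40] → X
    (8,3)@(17, 7): e=[76,60,-8] → .
    (4,4)@(9, 9): e=[40,8,80] → X
    (8,4)@(17, 9): e=[56,88,-16] → .
    (3,5)@(7, 11): e=[16,16,96] → X
    (7,5)@(15, 11): e=[32,96,0] → .  [on edge]
    (3,6)@(7, 13): e=[-4,44,88] → .
    (4,6)@(9, 13): e=[0,64,64] → X  [on edge]
    (9,7)@(19, 15): e=[0,192,-64] → .  [on edge]
    (6,8)@(13, 17): e=[-32,160,0] → .  [on edge]
  covered (16 px):
    . . . . . . . . . . .
    . . . . . . . . X . .
    . . . . . . . X . . .
    . . . . . X X X . . .
    . . . . X X X X . . .
    . . . X X X X . . . .
    . . . . X X X . . . .
    . . . . . . . . . . .
    . . . . . . . . . . .
T4:
  2·area = 4  (B↔C swapped to make it positive)
  edge (20, 4)→(10, 12): d=(-10,8) right/bottom  bias=-1
  edge (10, 12)→(22, 2): d=(12,-10) top-left  bias=+0
  edge (22, 2)→(20, 4): d=(-2,2) right/bottom  bias=-1
    (10,1)@(21, 3): e=[2,2,0] → .  [on edge]
    (9,2)@(19, 5): e=[-2,6,0] → .  [on edge]
    (8,3)@(17, 7): e=[-6,10,0] → .  [on edge]
    (7,4)@(15, 9): e=[-10,14,0] → .  [on edge]
    (6,5)@(13, 11): e=[-14,18,0] → .  [on edge]
    (5,6)@(11, 13): e=[-18,22,0] → .  [on edge]
    (4,7)@(9, 15): e=[-22,26,0] → .  [on edge]
    (3,8)@(7, 17): e=[-26,30,0] → .  [on edge]
  covered (0 px):
    . . . . . . . . . . .
    . . . . . . . . . . .
    . . . . . . . . . . .
    . . . . . . . . . . .
    . . . . . . . . . . .
    . . . . . . . . . . .
    . . . . . . . . . . .
    . . . . . . . . . . .
    . . . . . . . . . . .

Final: [[3,1],[4,1],[2,2],[3,2],[4,2],[5,2],[3,3],[4,3],[5,3],[4,4],[5,4],[6,4],[5,5],[6,5],[6,6],[7,6],[7,7],[8,8]]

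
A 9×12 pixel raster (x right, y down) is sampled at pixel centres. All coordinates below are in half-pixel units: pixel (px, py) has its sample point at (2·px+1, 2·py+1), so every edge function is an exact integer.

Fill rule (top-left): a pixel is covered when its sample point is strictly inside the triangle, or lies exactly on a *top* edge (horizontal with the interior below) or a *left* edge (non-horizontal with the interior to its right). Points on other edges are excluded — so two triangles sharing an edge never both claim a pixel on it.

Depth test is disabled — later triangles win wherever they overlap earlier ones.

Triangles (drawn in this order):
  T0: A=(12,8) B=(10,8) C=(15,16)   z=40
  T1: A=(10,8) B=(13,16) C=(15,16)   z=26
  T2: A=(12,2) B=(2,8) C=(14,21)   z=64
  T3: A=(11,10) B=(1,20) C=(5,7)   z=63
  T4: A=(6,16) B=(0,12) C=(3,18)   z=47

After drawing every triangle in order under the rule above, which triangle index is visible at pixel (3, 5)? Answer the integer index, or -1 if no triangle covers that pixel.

T0:
  2·area = 16  (B↔C swapped to make it positive)
  edge (12, 8)→(15, 16): d=(3,8) right/bottom  bias=-1
  edge (15, 16)→(10, 8): d=(-5,-8) top-left  bias=+0
  edge (10, 8)→(12, 8): d=(2,0) top-left  bias=+0
    (5,4)@(11, 9): e=[11,3,2] → X
    (6,4)@(13, 9): e=[-5,19,2] → .
    (5,5)@(11, 11): e=[17,-7,6] → .
    (6,5)@(13, 11): e=[1,9,6] → X
    (7,5)@(15, 11): e=[-15,25,6] → .
    (6,6)@(13, 13): e=[7,-1,10] → .
  covered (2 px):
    . . . . . . . . .
    . . . . . . . . .
    . . . . . . . . .
    . . . . . . . . .
    . . . . . X . . .
    . . . . . . X . .
    . . . . . . . . .
    . . . . . . . . .
    . . . . . . . . .
    . . . . . . . . .
    . . . . . . . . .
    . . . . . . . . .
T1:
  2·area = 16  (B↔C swapped to make it positive)
  edge (10, 8)→(15, 16): d=(5,8) right/bottom  bias=-1
  edge (15, 16)→(13, 16): d=(-2,0) right/bottom  bias=-1
  edge (13, 16)→(10, 8): d=(-3,-8) top-left  bias=+0
    (6,6)@(13, 13): e=[1,6,9] → X
    (7,6)@(15, 13): e=[-15,6,25] → .
    (6,7)@(13, 15): e=[11,2,3] → X
    (7,7)@(15, 15): e=[-5,2,19] → .
    (6,8)@(13, 17): e=[21,-2,-3] → .
  covered (2 px):
    . . . . . . . . .
    . . . . . . . . .
    . . . . . . . . .
    . . . . . . . . .
    . . . . . . . . .
    . . . . . . . . .
    . . . . . . X . .
    . . . . . . X . .
    . . . . . . . . .
    . . . . . . . . .
    . . . . . . . . .
    . . . . . . . . .
T2:
  2·area = 202  (B↔C swapped to make it positive)
  edge (12, 2)→(14, 21): d=(2,19) right/bottom  bias=-1
  edge (14, 21)→(2, 8): d=(-12,-13) top-left  bias=+0
  edge (2, 8)→(12, 2): d=(10,-6) top-left  bias=+0
    (5,1)@(11, 3): e=[21,177,4] → X
    (6,1)@(13, 3): e=[-17,203,16] → .
    (3,2)@(7, 5): e=[101,101,0] → X  [on edge]
    (4,2)@(9, 5): e=[63,127,12] → X
    (6,2)@(13, 5): e=[-13,179,36] → .
    (2,3)@(5, 7): e=[143,51,8] → X
    (6,3)@(13, 7): e=[-9,155,56] → .
    (1,4)@(3, 9): e=[185,1,16] → X
    (6,4)@(13, 9): e=[-5,131,76] → .
    (1,5)@(3, 11): e=[189,-23,36] → .
    (2,5)@(5, 11): e=[151,3,48] → X
    (6,5)@(13, 11): e=[-1,107,96] → .
  covered (27 px):
    . . . . . . . . .
    . . . . . X . . .
    . . . X X X . . .
    . . X X X X . . .
    . X X X X X . . .
    . . X X X X . . .
    . . . X X X X . .
    . . . . X X X . .
    . . . . . X X . .
    . . . . . . X . .
    . . . . . . . . .
    . . . . . . . . .
T3:
  2·area = 90
  edge (11, 10)→(1, 20): d=(-10,10) right/bottom  bias=-1
  edge (1, 20)→(5, 7): d=(4,-13) top-left  bias=+0
  edge (5, 7)→(11, 10): d=(6,3) right/bottom  bias=-1
    (0,2)@(1, 5): e=[150,-60,0] → .  [on edge]
    (2,3)@(5, 7): e=[90,0,0] → .  [on edge]
    (2,4)@(5, 9): e=[70,8,12] → X
    (3,4)@(7, 9): e=[50,34,6] → X
    (4,4)@(9, 9): e=[30,60,0] → .  [on edge]
    (2,5)@(5, 11): e=[50,16,24] → X
    (4,5)@(9, 11): e=[10,68,12] → X
    (5,5)@(11, 11): e=[-10,94,6] → .
    (6,5)@(13, 11): e=[-30,120,0] → .  [on edge]
    (2,6)@(5, 13): e=[30,24,36] → X
    (4,6)@(9, 13): e=[-10,76,24] → .
    (8,6)@(17, 13): e=[-90,180,0] → .  [on edge]
  covered (10 px):
    . . . . . . . . .
    . . . . . . . . .
    . . . . . . . . .
    . . . . . . . . .
    . . X X . . . . .
    . . X X X . . . .
    . . X X . . . . .
    . X X . . . . . .
    . X . . . . . . .
    . . . . . . . . .
    . . . . . . . . .
    . . . . . . . . .
T4:
  2·area = 24  (B↔C swapped to make it positive)
  edge (6, 16)→(3, 18): d=(-3,2) right/bottom  bias=-1
  edge (3, 18)→(0, 12): d=(-3,-6) top-left  bias=+0
  edge (0, 12)→(6, 16): d=(6,4) right/bottom  bias=-1
    (0,6)@(1, 13): e=[19,3,2] → X
    (1,6)@(3, 13): e=[15,15,-6] → .
    (0,7)@(1, 15): e=[13,-3,14] → .
    (1,7)@(3, 15): e=[9,9,6] → X
    (2,7)@(5, 15): e=[5,21,-2] → .
    (1,8)@(3, 17): e=[3,3,18] → X
    (2,8)@(5, 17): e=[-1,15,10] → .
    (1,9)@(3, 19): e=[-3,-3,30] → .
  covered (3 px):
    . . . . . . . . .
    . . . . . . . . .
    . . . . . . . . .
    . . . . . . . . .
    . . . . . . . . .
    . . . . . . . . .
    X . . . . . . . .
    . X . . . . . . .
    . X . . . . . . .
    . . . . . . . . .
    . . . . . . . . .
    . . . . . . . . .

Z-buffer (winner per pixel, '.' = empty):
  . . . . . . . . .
  . . . . . 2 . . .
  . . . 2 2 2 . . .
  . . 2 2 2 2 . . .
  . 2 3 3 2 2 . . .
  . . 3 3 3 2 0 . .
  4 . 3 3 2 2 2 . .
  . 4 3 . 2 2 2 . .
  . 4 . . . 2 2 . .
  . . . . . . 2 . .
  . . . . . . . . .
  . . . . . . . . .

Answer: 3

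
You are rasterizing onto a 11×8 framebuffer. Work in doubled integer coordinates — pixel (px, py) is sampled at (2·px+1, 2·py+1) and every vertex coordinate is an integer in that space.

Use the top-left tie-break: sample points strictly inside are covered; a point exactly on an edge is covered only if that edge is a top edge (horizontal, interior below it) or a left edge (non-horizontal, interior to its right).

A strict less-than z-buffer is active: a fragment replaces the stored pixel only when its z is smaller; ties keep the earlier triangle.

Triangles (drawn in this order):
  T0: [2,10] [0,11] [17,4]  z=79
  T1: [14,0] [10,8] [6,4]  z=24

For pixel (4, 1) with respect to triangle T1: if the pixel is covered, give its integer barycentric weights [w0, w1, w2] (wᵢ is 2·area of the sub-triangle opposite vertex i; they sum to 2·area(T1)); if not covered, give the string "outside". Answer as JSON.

T0:
  2·area = 3  (B↔C swapped to make it positive)
  edge (2, 10)→(17, 4): d=(15,-6) top-left  bias=+0
  edge (17, 4)→(0, 11): d=(-17,7) right/bottom  bias=-1
  edge (0, 11)→(2, 10): d=(2,-1) top-left  bias=+0
  covered (0 px):
    . . . . . . . . . . .
    . . . . . . . . . . .
    . . . . . . . . . . .
    . . . . . . . . . . .
    . . . . . . . . . . .
    . . . . . . . . . . .
    . . . . . . . . . . .
    . . . . . . . . . . .
T1:
  2·area = 48
  edge (14, 0)→(10, 8): d=(-4,8) right/bottom  bias=-1
  edge (10, 8)→(6, 4): d=(-4,-4) top-left  bias=+0
  edge (6, 4)→(14, 0): d=(8,-4) top-left  bias=+0
    (1,0)@(3, 1): e=[84,0,-36] → .  [on edge]
    (6,0)@(13, 1): e=[4,40,4] → X
    (7,0)@(15, 1): e=[-12,48,12] → .
    (2,1)@(5, 3): e=[60,0,-12] → .  [on edge]
    (4,1)@(9, 3): e=[28,16,4] → X
    (5,1)@(11, 3): e=[12,24,12] → X
    (6,1)@(13, 3): e=[-4,32,20] → .
    (3,2)@(7, 5): e=[36,0,12] → X  [on edge]
    (6,2)@(13, 5): e=[-12,24,36] → .
    (3,3)@(7, 7): e=[28,-8,28] → .
    (4,3)@(9, 7): e=[12,0,36] → X  [on edge]
    (5,3)@(11, 7): e=[-4,8,44] → .
    (5,4)@(11, 9): e=[-12,0,60] → .  [on edge]
    (6,5)@(13, 11): e=[-36,0,84] → .  [on edge]
    (7,6)@(15, 13): e=[-60,0,108] → .  [on edge]
    (8,7)@(17, 15): e=[-84,0,132] → .  [on edge]
  covered (7 px):
    . . . . . . X . . . .
    . . . . X X . . . . .
    . . . X X X . . . . .
    . . . . X . . . . . .
    . . . . . . . . . . .
    . . . . . . . . . . .
    . . . . . . . . . . .
    . . . . . . . . . . .

Final: [16,4,28]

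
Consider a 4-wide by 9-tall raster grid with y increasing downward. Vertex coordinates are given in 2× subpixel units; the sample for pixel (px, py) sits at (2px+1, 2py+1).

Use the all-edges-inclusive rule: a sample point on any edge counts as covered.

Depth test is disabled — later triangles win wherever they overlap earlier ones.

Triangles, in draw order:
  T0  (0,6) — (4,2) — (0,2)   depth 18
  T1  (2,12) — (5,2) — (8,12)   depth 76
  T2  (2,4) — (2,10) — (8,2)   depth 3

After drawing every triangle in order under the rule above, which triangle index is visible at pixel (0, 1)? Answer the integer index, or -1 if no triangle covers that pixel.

T0:
  2·area = 16  (B↔C swapped to make it positive)
  edge (0, 6)→(0, 2): d=(0,-4) inclusive
  edge (0, 2)→(4, 2): d=(4,0) inclusive
  edge (4, 2)→(0, 6): d=(-4,4) inclusive
    (2,0)@(5, 1): e=[20,-4,0] → ·  [on edge]
    (0,1)@(1, 3): e=[4,4,8] → #
    (1,1)@(3, 3): e=[12,4,0] → #  [on edge]
    (2,1)@(5, 3): e=[20,4,-8] → ·
    (0,2)@(1, 5): e=[4,12,0] → #  [on edge]
    (1,2)@(3, 5): e=[12,12,-8] → ·
    (0,3)@(1, 7): e=[4,20,-8] → ·
  covered (3 px):
    · · · ·
    # # · ·
    # · · ·
    · · · ·
    · · · ·
    · · · ·
    · · · ·
    · · · ·
    · · · ·
T1:
  2·area = 60
  edge (2, 12)→(5, 2): d=(3,-10) inclusive
  edge (5, 2)→(8, 12): d=(3,10) inclusive
  edge (8, 12)→(2, 12): d=(-6,0) inclusive
    (2,1)@(5, 3): e=[3,3,54] → #
    (3,1)@(7, 3): e=[23,-17,54] → ·
    (2,2)@(5, 5): e=[9,9,42] → #
    (3,2)@(7, 5): e=[29,-11,42] → ·
    (2,3)@(5, 7): e=[15,15,30] → #
    (3,3)@(7, 7): e=[35,-5,30] → ·
    (1,4)@(3, 9): e=[1,41,18] → #
    (3,4)@(7, 9): e=[41,1,18] → #
    (1,5)@(3, 11): e=[7,47,6] → #
    (1,6)@(3, 13): e=[13,53,-6] → ·
    (2,6)@(5, 13): e=[33,33,-6] → ·
    (3,6)@(7, 13): e=[53,13,-6] → ·
  covered (9 px):
    · · · ·
    · · # ·
    · · # ·
    · · # ·
    · # # #
    · # # #
    · · · ·
    · · · ·
    · · · ·
T2:
  2·area = 36  (B↔C swapped to make it positive)
  edge (2, 4)→(8, 2): d=(6,-2) inclusive
  edge (8, 2)→(2, 10): d=(-6,8) inclusive
  edge (2, 10)→(2, 4): d=(0,-6) inclusive
    (2,1)@(5, 3): e=[0,18,18] → #  [on edge]
    (3,1)@(7, 3): e=[4,2,30] → #
    (1,2)@(3, 5): e=[8,22,6] → #
    (3,2)@(7, 5): e=[16,-10,30] → ·
    (1,3)@(3, 7): e=[20,10,6] → #
    (2,3)@(5, 7): e=[24,-6,18] → ·
    (1,4)@(3, 9): e=[32,-2,6] → ·
  covered (5 px):
    · · · ·
    · · # #
    · # # ·
    · # · ·
    · · · ·
    · · · ·
    · · · ·
    · · · ·
    · · · ·

Z-buffer (winner per pixel, '.' = empty):
  . . . .
  0 0 2 2
  0 2 2 .
  . 2 1 .
  . 1 1 1
  . 1 1 1
  . . . .
  . . . .
  . . . .

Answer: 0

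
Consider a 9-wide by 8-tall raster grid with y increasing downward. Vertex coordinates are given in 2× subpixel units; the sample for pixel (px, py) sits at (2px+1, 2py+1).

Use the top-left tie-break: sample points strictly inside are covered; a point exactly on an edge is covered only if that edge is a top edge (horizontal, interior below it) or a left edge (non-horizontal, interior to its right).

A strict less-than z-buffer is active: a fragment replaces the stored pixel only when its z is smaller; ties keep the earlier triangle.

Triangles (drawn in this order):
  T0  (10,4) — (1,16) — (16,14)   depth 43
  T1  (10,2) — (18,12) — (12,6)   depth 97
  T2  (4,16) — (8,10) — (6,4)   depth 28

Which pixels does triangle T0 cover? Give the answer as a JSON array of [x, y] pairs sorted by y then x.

T0:
  2·area = 162  (B↔C swapped to make it positive)
  edge (10, 4)→(16, 14): d=(6,10) right/bottom  bias=-1
  edge (16, 14)→(1, 16): d=(-15,2) right/bottom  bias=-1
  edge (1, 16)→(10, 4): d=(9,-12) top-left  bias=+0
    (4,3)@(9, 7): e=[28,119,15] → █
    (5,3)@(11, 7): e=[8,115,39] → █
    (6,3)@(13, 7): e=[-12,111,63] → ·
    (3,4)@(7, 9): e=[60,93,9] → █
    (6,4)@(13, 9): e=[0,81,81] → ·  [on edge]
    (2,5)@(5, 11): e=[92,67,3] → █
    (6,5)@(13, 11): e=[12,51,99] → █
    (7,5)@(15, 11): e=[-8,47,123] → ·
    (2,6)@(5, 13): e=[104,37,21] → █
    (7,6)@(15, 13): e=[4,17,141] → █
    (8,6)@(17, 13): e=[-16,13,165] → ·
    (1,7)@(3, 15): e=[136,11,15] → █
  covered (19 px):
    · · · · · · · · ·
    · · · · · · · · ·
    · · · · · · · · ·
    · · · · █ █ · · ·
    · · · █ █ █ · · ·
    · · █ █ █ █ █ · ·
    · · █ █ █ █ █ █ ·
    · █ █ █ · · · · ·
T1:
  2·area = 12
  edge (10, 2)→(18, 12): d=(8,10) right/bottom  bias=-1
  edge (18, 12)→(12, 6): d=(-6,-6) top-left  bias=+0
  edge (12, 6)→(10, 2): d=(-2,-4) top-left  bias=+0
    (3,0)@(7, 1): e=[22,0,-10] → ·  [on edge]
    (4,1)@(9, 3): e=[18,0,-6] → ·  [on edge]
    (5,2)@(11, 5): e=[14,0,-2] → ·  [on edge]
    (6,3)@(13, 7): e=[10,0,2] → █  [on edge]
    (7,3)@(15, 7): e=[-10,12,10] → ·
    (6,4)@(13, 9): e=[26,-12,-2] → ·
    (7,4)@(15, 9): e=[6,0,6] → █  [on edge]
    (8,4)@(17, 9): e=[-14,12,14] → ·
    (7,5)@(15, 11): e=[22,-12,2] → ·
    (8,5)@(17, 11): e=[2,0,10] → █  [on edge]
    (8,6)@(17, 13): e=[18,-12,6] → ·
  covered (3 px):
    · · · · · · · · ·
    · · · · · · · · ·
    · · · · · · · · ·
    · · · · · · █ · ·
    · · · · · · · █ ·
    · · · · · · · · █
    · · · · · · · · ·
    · · · · · · · · ·
T2:
  2·area = 36  (B↔C swapped to make it positive)
  edge (4, 16)→(6, 4): d=(2,-12) top-left  bias=+0
  edge (6, 4)→(8, 10): d=(2,6) right/bottom  bias=-1
  edge (8, 10)→(4, 16): d=(-4,6) right/bottom  bias=-1
    (2,0)@(5, 1): e=[-18,0,54] → ·  [on edge]
    (3,3)@(7, 7): e=[18,0,18] → ·  [on edge]
    (3,4)@(7, 9): e=[22,4,10] → █
    (4,4)@(9, 9): e=[46,-8,-2] → ·
    (2,5)@(5, 11): e=[2,20,14] → █
    (4,5)@(9, 11): e=[50,-4,-10] → ·
    (2,6)@(5, 13): e=[6,24,6] → █
    (3,6)@(7, 13): e=[30,12,-6] → ·
    (4,6)@(9, 13): e=[54,0,-18] → ·  [on edge]
    (2,7)@(5, 15): e=[10,28,-2] → ·
  covered (4 px):
    · · · · · · · · ·
    · · · · · · · · ·
    · · · · · · · · ·
    · · · · · · · · ·
    · · · █ · · · · ·
    · · █ █ · · · · ·
    · · █ · · · · · ·
    · · · · · · · · ·

Final: [[4,3],[5,3],[3,4],[4,4],[5,4],[2,5],[3,5],[4,5],[5,5],[6,5],[2,6],[3,6],[4,6],[5,6],[6,6],[7,6],[1,7],[2,7],[3,7]]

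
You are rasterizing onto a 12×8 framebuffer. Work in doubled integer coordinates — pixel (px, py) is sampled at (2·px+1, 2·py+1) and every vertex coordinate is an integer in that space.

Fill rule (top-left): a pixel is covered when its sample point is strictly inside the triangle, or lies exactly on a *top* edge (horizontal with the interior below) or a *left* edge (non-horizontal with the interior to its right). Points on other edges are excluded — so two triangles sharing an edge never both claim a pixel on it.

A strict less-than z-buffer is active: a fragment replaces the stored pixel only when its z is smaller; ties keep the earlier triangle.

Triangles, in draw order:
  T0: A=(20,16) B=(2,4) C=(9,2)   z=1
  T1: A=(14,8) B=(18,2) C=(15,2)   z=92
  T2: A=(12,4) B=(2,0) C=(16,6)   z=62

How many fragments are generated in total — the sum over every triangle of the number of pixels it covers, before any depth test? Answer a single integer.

T0:
  2·area = 120
  edge (20, 16)→(2, 4): d=(-18,-12) top-left  bias=+0
  edge (2, 4)→(9, 2): d=(7,-2) top-left  bias=+0
  edge (9, 2)→(20, 16): d=(11,14) right/bottom  bias=-1
    (3,1)@(7, 3): e=[78,3,39] → X
    (4,1)@(9, 3): e=[102,7,11] → X
    (5,1)@(11, 3): e=[126,11,-17] → .
    (2,2)@(5, 5): e=[18,13,89] → X
    (5,2)@(11, 5): e=[90,25,5] → X
    (6,2)@(13, 5): e=[114,29,-23] → .
    (2,3)@(5, 7): e=[-18,27,111] → .
    (3,3)@(7, 7): e=[6,31,83] → X
    (6,3)@(13, 7): e=[78,43,-1] → .
    (3,4)@(7, 9): e=[-30,45,105] → .
    (4,4)@(9, 9): e=[-6,49,77] → .
    (5,4)@(11, 9): e=[18,53,49] → X
  covered (15 px):
    . . . . . . . . . . . .
    . . . X X . . . . . . .
    . . X X X X . . . . . .
    . . . X X X . . . . . .
    . . . . . X X . . . . .
    . . . . . . X X . . . .
    . . . . . . . . X . . .
    . . . . . . . . . X . .
T1:
  2·area = 18  (B↔C swapped to make it positive)
  edge (14, 8)→(15, 2): d=(1,-6) top-left  bias=+0
  edge (15, 2)→(18, 2): d=(3,0) top-left  bias=+0
  edge (18, 2)→(14, 8): d=(-4,6) right/bottom  bias=-1
    (7,1)@(15, 3): e=[1,3,14] → X
    (8,1)@(17, 3): e=[13,3,2] → X
    (9,1)@(19, 3): e=[25,3,-10] → .
    (7,2)@(15, 5): e=[3,9,6] → X
    (8,2)@(17, 5): e=[15,9,-6] → .
    (7,3)@(15, 7): e=[5,15,-2] → .
  covered (3 px):
    . . . . . . . . . . . .
    . . . . . . . X X . . .
    . . . . . . . X . . . .
    . . . . . . . . . . . .
    . . . . . . . . . . . .
    . . . . . . . . . . . .
    . . . . . . . . . . . .
    . . . . . . . . . . . .
T2:
  2·area = 4  (B↔C swapped to make it positive)
  edge (12, 4)→(16, 6): d=(4,2) right/bottom  bias=-1
  edge (16, 6)→(2, 0): d=(-14,-6) top-left  bias=+0
  edge (2, 0)→(12, 4): d=(10,4) right/bottom  bias=-1
    (4,1)@(9, 3): e=[2,0,2] → X  [on edge]
    (5,1)@(11, 3): e=[-2,12,-6] → .
    (4,2)@(9, 5): e=[10,-28,22] → .
    (11,4)@(23, 9): e=[-2,0,6] → .  [on edge]
  covered (1 px):
    . . . . . . . . . . . .
    . . . . X . . . . . . .
    . . . . . . . . . . . .
    . . . . . . . . . . . .
    . . . . . . . . . . . .
    . . . . . . . . . . . .
    . . . . . . . . . . . .
    . . . . . . . . . . . .

Final: 19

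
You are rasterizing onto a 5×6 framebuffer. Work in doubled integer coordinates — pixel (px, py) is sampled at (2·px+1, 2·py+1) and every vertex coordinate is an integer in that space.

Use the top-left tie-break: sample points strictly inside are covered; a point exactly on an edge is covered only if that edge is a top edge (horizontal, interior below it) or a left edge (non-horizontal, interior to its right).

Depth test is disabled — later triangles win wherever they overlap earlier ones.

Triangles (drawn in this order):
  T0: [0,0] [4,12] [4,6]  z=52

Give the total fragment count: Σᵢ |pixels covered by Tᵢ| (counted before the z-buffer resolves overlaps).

T0:
  2·area = 24  (B↔C swapped to make it positive)
  edge (0, 0)→(4, 6): d=(4,6) right/bottom  bias=-1
  edge (4, 6)→(4, 12): d=(0,6) right/bottom  bias=-1
  edge (4, 12)→(0, 0): d=(-4,-12) top-left  bias=+0
    (0,1)@(1, 3): e=[6,18,0] → #  [on edge]
    (1,1)@(3, 3): e=[-6,6,24] → ·
    (0,2)@(1, 5): e=[14,18,-8] → ·
    (1,2)@(3, 5): e=[2,6,16] → #
    (2,2)@(5, 5): e=[-10,-6,40] → ·
    (1,3)@(3, 7): e=[10,6,8] → #
    (2,3)@(5, 7): e=[-2,-6,32] → ·
    (1,4)@(3, 9): e=[18,6,0] → #  [on edge]
    (2,4)@(5, 9): e=[6,-6,24] → ·
    (1,5)@(3, 11): e=[26,6,-8] → ·
  covered (4 px):
    · · · · ·
    # · · · ·
    · # · · ·
    · # · · ·
    · # · · ·
    · · · · ·

Answer: 4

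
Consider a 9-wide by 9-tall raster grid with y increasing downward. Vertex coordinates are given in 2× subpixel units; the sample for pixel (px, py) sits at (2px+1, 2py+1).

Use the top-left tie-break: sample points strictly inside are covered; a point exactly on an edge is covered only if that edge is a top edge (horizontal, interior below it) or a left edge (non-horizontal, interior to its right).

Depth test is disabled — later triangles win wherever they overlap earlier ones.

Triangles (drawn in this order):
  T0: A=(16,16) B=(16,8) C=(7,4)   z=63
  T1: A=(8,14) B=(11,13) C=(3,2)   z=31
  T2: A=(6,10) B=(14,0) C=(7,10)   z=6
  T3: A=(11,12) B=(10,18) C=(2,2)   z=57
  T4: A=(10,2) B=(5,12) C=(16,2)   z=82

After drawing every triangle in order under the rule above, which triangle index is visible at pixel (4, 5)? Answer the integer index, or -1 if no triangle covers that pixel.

T0:
  2·area = 72  (B↔C swapped to make it positive)
  edge (16, 16)→(7, 4): d=(-9,-12) top-left  bias=+0
  edge (7, 4)→(16, 8): d=(9,4) right/bottom  bias=-1
  edge (16, 8)→(16, 16): d=(0,8) right/bottom  bias=-1
    (4,2)@(9, 5): e=[15,1,56] → X
    (5,2)@(11, 5): e=[39,-7,40] → .
    (4,3)@(9, 7): e=[-3,19,56] → .
    (5,3)@(11, 7): e=[21,11,40] → X
    (6,3)@(13, 7): e=[45,3,24] → X
    (7,3)@(15, 7): e=[69,-5,8] → .
    (5,4)@(11, 9): e=[3,29,40] → X
    (7,4)@(15, 9): e=[51,13,8] → X
    (8,4)@(17, 9): e=[75,5,-8] → .
    (5,5)@(11, 11): e=[-15,47,40] → .
    (6,5)@(13, 11): e=[9,39,24] → X
    (8,5)@(17, 11): e=[57,23,-8] → .
  covered (9 px):
    . . . . . . . . .
    . . . . . . . . .
    . . . . X . . . .
    . . . . . X X . .
    . . . . . X X X .
    . . . . . . X X .
    . . . . . . . X .
    . . . . . . . . .
    . . . . . . . . .
T1:
  2·area = 41  (B↔C swapped to make it positive)
  edge (8, 14)→(3, 2): d=(-5,-12) top-left  bias=+0
  edge (3, 2)→(11, 13): d=(8,11) right/bottom  bias=-1
  edge (11, 13)→(8, 14): d=(-3,1) right/bottom  bias=-1
    (2,2)@(5, 5): e=[9,2,30] → X
    (3,2)@(7, 5): e=[33,-20,28] → .
    (2,3)@(5, 7): e=[-1,18,24] → .
    (3,4)@(7, 9): e=[13,12,16] → X
    (4,4)@(9, 9): e=[37,-10,14] → .
    (3,5)@(7, 11): e=[3,28,10] → X
    (4,5)@(9, 11): e=[27,6,8] → X
    (5,5)@(11, 11): e=[51,-16,6] → .
    (8,5)@(17, 11): e=[123,-82,0] → .  [on edge]
    (3,6)@(7, 13): e=[-7,44,4] → .
    (4,6)@(9, 13): e=[17,22,2] → X
    (5,6)@(11, 13): e=[41,0,0] → .  [on edge]
    (2,7)@(5, 15): e=[-41,82,0] → .  [on edge]
  covered (5 px):
    . . . . . . . . .
    . . . . . . . . .
    . . X . . . . . .
    . . . . . . . . .
    . . . X . . . . .
    . . . X X . . . .
    . . . . X . . . .
    . . . . . . . . .
    . . . . . . . . .
T2:
  2·area = 10
  edge (6, 10)→(14, 0): d=(8,-10) top-left  bias=+0
  edge (14, 0)→(7, 10): d=(-7,10) right/bottom  bias=-1
  edge (7, 10)→(6, 10): d=(-1,0) right/bottom  bias=-1
    (4,3)@(9, 7): e=[6,1,3] → X
    (5,3)@(11, 7): e=[26,-19,3] → .
    (3,4)@(7, 9): e=[2,7,1] → X
    (4,4)@(9, 9): e=[22,-13,1] → .
    (3,5)@(7, 11): e=[18,-7,-1] → .
  covered (2 px):
    . . . . . . . . .
    . . . . . . . . .
    . . . . . . . . .
    . . . . X . . . .
    . . . X . . . . .
    . . . . . . . . .
    . . . . . . . . .
    . . . . . . . . .
    . . . . . . . . .
T3:
  2·area = 64
  edge (11, 12)→(10, 18): d=(-1,6) right/bottom  bias=-1
  edge (10, 18)→(2, 2): d=(-8,-16) top-left  bias=+0
  edge (2, 2)→(11, 12): d=(9,10) right/bottom  bias=-1
    (2,3)@(5, 7): e=[41,8,15] → X
    (3,3)@(7, 7): e=[29,40,-5] → .
    (2,4)@(5, 9): e=[39,-8,33] → .
    (3,4)@(7, 9): e=[27,24,13] → X
    (4,4)@(9, 9): e=[15,56,-7] → .
    (3,5)@(7, 11): e=[25,8,31] → X
    (4,5)@(9, 11): e=[13,40,11] → X
    (5,5)@(11, 11): e=[1,72,-9] → .
    (3,6)@(7, 13): e=[23,-8,49] → .
    (4,6)@(9, 13): e=[11,24,29] → X
    (5,6)@(11, 13): e=[-1,56,9] → .
    (4,7)@(9, 15): e=[9,8,47] → X
  covered (6 px):
    . . . . . . . . .
    . . . . . . . . .
    . . . . . . . . .
    . . X . . . . . .
    . . . X . . . . .
    . . . X X . . . .
    . . . . X . . . .
    . . . . X . . . .
    . . . . . . . . .
T4:
  2·area = 60  (B↔C swapped to make it positive)
  edge (10, 2)→(16, 2): d=(6,0) top-left  bias=+0
  edge (16, 2)→(5, 12): d=(-11,10) right/bottom  bias=-1
  edge (5, 12)→(10, 2): d=(5,-10) top-left  bias=+0
    (5,1)@(11, 3): e=[6,39,15] → X
    (6,1)@(13, 3): e=[6,19,35] → X
    (7,1)@(15, 3): e=[6,-1,55] → .
    (4,2)@(9, 5): e=[18,37,5] → X
    (6,2)@(13, 5): e=[18,-3,45] → .
    (4,3)@(9, 7): e=[30,15,15] → X
    (5,3)@(11, 7): e=[30,-5,35] → .
    (3,4)@(7, 9): e=[42,13,5] → X
    (4,4)@(9, 9): e=[42,-7,25] → .
    (3,5)@(7, 11): e=[54,-9,15] → .
  covered (6 px):
    . . . . . . . . .
    . . . . . X X . .
    . . . . X X . . .
    . . . . X . . . .
    . . . X . . . . .
    . . . . . . . . .
    . . . . . . . . .
    . . . . . . . . .
    . . . . . . . . .

Z-buffer (winner per pixel, '.' = empty):
  . . . . . . . . .
  . . . . . 4 4 . .
  . . 1 . 4 4 . . .
  . . 3 . 4 0 0 . .
  . . . 4 . 0 0 0 .
  . . . 3 3 . 0 0 .
  . . . . 3 . . 0 .
  . . . . 3 . . . .
  . . . . . . . . .

Answer: 3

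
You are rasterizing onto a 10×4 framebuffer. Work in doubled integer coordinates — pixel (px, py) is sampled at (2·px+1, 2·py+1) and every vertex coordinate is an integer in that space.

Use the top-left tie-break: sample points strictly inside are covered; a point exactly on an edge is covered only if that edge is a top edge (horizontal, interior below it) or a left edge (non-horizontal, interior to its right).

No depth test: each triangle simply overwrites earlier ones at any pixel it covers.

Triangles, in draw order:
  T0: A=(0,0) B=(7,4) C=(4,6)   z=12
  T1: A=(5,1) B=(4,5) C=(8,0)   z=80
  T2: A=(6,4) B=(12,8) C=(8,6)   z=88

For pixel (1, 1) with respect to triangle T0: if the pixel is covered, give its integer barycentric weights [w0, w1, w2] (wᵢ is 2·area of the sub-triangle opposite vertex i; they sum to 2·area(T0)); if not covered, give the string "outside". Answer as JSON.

T0:
  2·area = 26
  edge (0, 0)→(7, 4): d=(7,4) right/bottom  bias=-1
  edge (7, 4)→(4, 6): d=(-3,2) right/bottom  bias=-1
  edge (4, 6)→(0, 0): d=(-4,-6) top-left  bias=+0
    (0,0)@(1, 1): e=[3,21,2] → #
    (1,0)@(3, 1): e=[-5,17,14] → ·
    (0,1)@(1, 3): e=[17,15,-6] → ·
    (1,1)@(3, 3): e=[9,11,6] → #
    (2,1)@(5, 3): e=[1,7,18] → #
    (3,1)@(7, 3): e=[-7,3,30] → ·
    (1,2)@(3, 5): e=[23,5,-2] → ·
    (2,2)@(5, 5): e=[15,1,10] → #
    (3,2)@(7, 5): e=[7,-3,22] → ·
    (2,3)@(5, 7): e=[29,-5,2] → ·
  covered (4 px):
    # · · · · · · · · ·
    · # # · · · · · · ·
    · · # · · · · · · ·
    · · · · · · · · · ·
T1:
  2·area = 11  (B↔C swapped to make it positive)
  edge (5, 1)→(8, 0): d=(3,-1) top-left  bias=+0
  edge (8, 0)→(4, 5): d=(-4,5) right/bottom  bias=-1
  edge (4, 5)→(5, 1): d=(1,-4) top-left  bias=+0
    (2,0)@(5, 1): e=[0,11,0] → #  [on edge]
    (3,0)@(7, 1): e=[2,1,8] → #
    (4,0)@(9, 1): e=[4,-9,16] → ·
    (2,1)@(5, 3): e=[6,3,2] → #
    (3,1)@(7, 3): e=[8,-7,10] → ·
    (2,2)@(5, 5): e=[12,-5,4] → ·
  covered (3 px):
    · · # # · · · · · ·
    · · # · · · · · · ·
    · · · · · · · · · ·
    · · · · · · · · · ·
T2:
  2·area = 4
  edge (6, 4)→(12, 8): d=(6,4) right/bottom  bias=-1
  edge (12, 8)→(8, 6): d=(-4,-2) top-left  bias=+0
  edge (8, 6)→(6, 4): d=(-2,-2) top-left  bias=+0
    (1,0)@(3, 1): e=[-6,10,0] → ·  [on edge]
    (2,1)@(5, 3): e=[-2,6,0] → ·  [on edge]
    (3,2)@(7, 5): e=[2,2,0] → #  [on edge]
    (4,2)@(9, 5): e=[-6,6,4] → ·
    (3,3)@(7, 7): e=[14,-6,-4] → ·
    (4,3)@(9, 7): e=[6,-2,0] → ·  [on edge]
  covered (1 px):
    · · · · · · · · · ·
    · · · · · · · · · ·
    · · · # · · · · · ·
    · · · · · · · · · ·

Final: [11,6,9]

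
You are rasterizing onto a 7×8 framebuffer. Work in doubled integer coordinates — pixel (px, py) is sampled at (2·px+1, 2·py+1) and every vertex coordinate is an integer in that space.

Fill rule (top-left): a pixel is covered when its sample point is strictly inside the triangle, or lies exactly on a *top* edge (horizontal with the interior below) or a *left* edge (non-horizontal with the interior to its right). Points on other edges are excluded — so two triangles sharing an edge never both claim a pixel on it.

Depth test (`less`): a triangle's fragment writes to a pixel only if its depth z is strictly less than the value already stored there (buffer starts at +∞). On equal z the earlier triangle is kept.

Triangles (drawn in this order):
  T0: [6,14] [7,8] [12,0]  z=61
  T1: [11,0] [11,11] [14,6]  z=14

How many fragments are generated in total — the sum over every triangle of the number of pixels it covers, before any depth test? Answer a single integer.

T0:
  2·area = 22
  edge (6, 14)→(7, 8): d=(1,-6) top-left  bias=+0
  edge (7, 8)→(12, 0): d=(5,-8) top-left  bias=+0
  edge (12, 0)→(6, 14): d=(-6,14) right/bottom  bias=-1
    (4,2)@(9, 5): e=[9,1,12] → X
    (5,2)@(11, 5): e=[21,17,-16] → .
    (4,3)@(9, 7): e=[11,11,0] → .  [on edge]
    (3,4)@(7, 9): e=[1,5,16] → X
    (4,4)@(9, 9): e=[13,21,-12] → .
    (3,5)@(7, 11): e=[3,15,4] → X
    (4,5)@(9, 11): e=[15,31,-24] → .
    (3,6)@(7, 13): e=[5,25,-8] → .
  covered (3 px):
    . . . . . . .
    . . . . . . .
    . . . . X . .
    . . . . . . .
    . . . X . . .
    . . . X . . .
    . . . . . . .
    . . . . . . .
T1:
  2·area = 33  (B↔C swapped to make it positive)
  edge (11, 0)→(14, 6): d=(3,6) right/bottom  bias=-1
  edge (14, 6)→(11, 11): d=(-3,5) right/bottom  bias=-1
  edge (11, 11)→(11, 0): d=(0,-11) top-left  bias=+0
    (5,0)@(11, 1): e=[3,30,0] → X  [on edge]
    (6,0)@(13, 1): e=[-9,20,22] → .
    (5,1)@(11, 3): e=[9,24,0] → X  [on edge]
    (6,1)@(13, 3): e=[-3,14,22] → .
    (5,2)@(11, 5): e=[15,18,0] → X  [on edge]
    (6,2)@(13, 5): e=[3,8,22] → X
    (5,3)@(11, 7): e=[21,12,0] → X  [on edge]
    (5,4)@(11, 9): e=[27,6,0] → X  [on edge]
    (6,4)@(13, 9): e=[15,-4,22] → .
    (5,5)@(11, 11): e=[33,0,0] → .  [on edge]
    (5,6)@(11, 13): e=[39,-6,0] → .  [on edge]
    (5,7)@(11, 15): e=[45,-12,0] → .  [on edge]
  covered (7 px):
    . . . . . X .
    . . . . . X .
    . . . . . X X
    . . . . . X X
    . . . . . X .
    . . . . . . .
    . . . . . . .
    . . . . . . .

Final: 10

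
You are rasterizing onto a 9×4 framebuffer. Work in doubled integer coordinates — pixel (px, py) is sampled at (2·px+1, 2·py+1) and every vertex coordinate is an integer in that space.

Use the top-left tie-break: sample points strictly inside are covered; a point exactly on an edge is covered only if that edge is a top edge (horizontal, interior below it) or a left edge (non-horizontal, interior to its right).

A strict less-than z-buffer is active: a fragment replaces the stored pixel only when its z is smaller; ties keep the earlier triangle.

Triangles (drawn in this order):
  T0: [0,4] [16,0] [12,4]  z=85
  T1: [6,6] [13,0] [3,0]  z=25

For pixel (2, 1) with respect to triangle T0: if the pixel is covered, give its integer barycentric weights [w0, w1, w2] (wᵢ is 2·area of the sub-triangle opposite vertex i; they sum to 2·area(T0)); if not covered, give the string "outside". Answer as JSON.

T0:
  2·area = 48
  edge (0, 4)→(16, 0): d=(16,-4) top-left  bias=+0
  edge (16, 0)→(12, 4): d=(-4,4) right/bottom  bias=-1
  edge (12, 4)→(0, 4): d=(-12,0) right/bottom  bias=-1
    (6,0)@(13, 1): e=[4,8,36] → █
    (7,0)@(15, 1): e=[12,0,36] → ·  [on edge]
    (2,1)@(5, 3): e=[4,32,12] → █
    (3,1)@(7, 3): e=[12,24,12] → █
    (4,1)@(9, 3): e=[20,16,12] → █
    (5,1)@(11, 3): e=[28,8,12] → █
    (6,1)@(13, 3): e=[36,0,12] → ·  [on edge]
    (2,2)@(5, 5): e=[36,24,-12] → ·
    (3,2)@(7, 5): e=[44,16,-12] → ·
    (4,2)@(9, 5): e=[52,8,-12] → ·
    (5,2)@(11, 5): e=[60,0,-12] → ·  [on edge]
    (4,3)@(9, 7): e=[84,0,-36] → ·  [on edge]
  covered (5 px):
    · · · · · · █ · ·
    · · █ █ █ █ · · ·
    · · · · · · · · ·
    · · · · · · · · ·
T1:
  2·area = 60  (B↔C swapped to make it positive)
  edge (6, 6)→(3, 0): d=(-3,-6) top-left  bias=+0
  edge (3, 0)→(13, 0): d=(10,0) top-left  bias=+0
  edge (13, 0)→(6, 6): d=(-7,6) right/bottom  bias=-1
    (2,0)@(5, 1): e=[9,10,41] → █
    (3,0)@(7, 1): e=[21,10,29] → █
    (4,0)@(9, 1): e=[33,10,17] → █
    (5,0)@(11, 1): e=[45,10,5] → █
    (6,0)@(13, 1): e=[57,10,-7] → ·
    (2,1)@(5, 3): e=[3,30,27] → █
    (5,1)@(11, 3): e=[39,30,-9] → ·
    (2,2)@(5, 5): e=[-3,50,13] → ·
    (3,2)@(7, 5): e=[9,50,1] → █
    (4,2)@(9, 5): e=[21,50,-11] → ·
    (3,3)@(7, 7): e=[3,70,-13] → ·
  covered (8 px):
    · · █ █ █ █ · · ·
    · · █ █ █ · · · ·
    · · · █ · · · · ·
    · · · · · · · · ·

Final: [32,12,4]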